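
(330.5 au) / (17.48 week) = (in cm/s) 4.677e+08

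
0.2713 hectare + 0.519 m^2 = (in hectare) 0.2714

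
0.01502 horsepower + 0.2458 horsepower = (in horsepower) 0.2608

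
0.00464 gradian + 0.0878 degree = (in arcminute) 5.519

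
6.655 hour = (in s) 2.396e+04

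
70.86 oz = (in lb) 4.429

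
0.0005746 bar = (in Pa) 57.46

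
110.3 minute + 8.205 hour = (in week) 0.05978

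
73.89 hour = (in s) 2.66e+05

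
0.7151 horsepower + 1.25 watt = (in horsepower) 0.7168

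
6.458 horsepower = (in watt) 4816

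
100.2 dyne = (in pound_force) 0.0002253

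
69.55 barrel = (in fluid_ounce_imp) 3.892e+05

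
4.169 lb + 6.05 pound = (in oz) 163.5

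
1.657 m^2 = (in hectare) 0.0001657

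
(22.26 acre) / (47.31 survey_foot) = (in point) 1.771e+07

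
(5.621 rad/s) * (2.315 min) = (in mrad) 7.808e+05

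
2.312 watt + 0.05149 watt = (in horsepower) 0.003169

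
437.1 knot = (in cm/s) 2.249e+04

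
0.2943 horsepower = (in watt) 219.5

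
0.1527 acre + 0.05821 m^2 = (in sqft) 6652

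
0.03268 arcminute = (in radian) 9.506e-06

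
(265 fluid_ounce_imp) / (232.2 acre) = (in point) 2.271e-05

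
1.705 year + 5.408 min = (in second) 5.377e+07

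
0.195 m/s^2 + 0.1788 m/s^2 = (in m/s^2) 0.3738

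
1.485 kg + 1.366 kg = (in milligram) 2.851e+06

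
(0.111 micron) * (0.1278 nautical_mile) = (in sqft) 0.0002828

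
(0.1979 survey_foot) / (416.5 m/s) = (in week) 2.395e-10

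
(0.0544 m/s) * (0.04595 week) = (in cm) 1.512e+05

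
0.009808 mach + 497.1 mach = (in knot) 3.29e+05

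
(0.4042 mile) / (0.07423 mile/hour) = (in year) 0.0006216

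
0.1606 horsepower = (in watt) 119.8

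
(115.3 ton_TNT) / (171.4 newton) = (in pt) 7.978e+12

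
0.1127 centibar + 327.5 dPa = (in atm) 0.001435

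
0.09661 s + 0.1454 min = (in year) 2.797e-07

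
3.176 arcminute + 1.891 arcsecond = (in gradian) 0.0594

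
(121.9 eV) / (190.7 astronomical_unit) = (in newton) 6.846e-31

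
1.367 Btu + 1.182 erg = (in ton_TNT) 3.447e-07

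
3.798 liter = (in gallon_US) 1.003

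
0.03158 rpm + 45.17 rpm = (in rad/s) 4.733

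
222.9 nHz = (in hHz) 2.229e-09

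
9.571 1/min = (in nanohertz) 1.595e+08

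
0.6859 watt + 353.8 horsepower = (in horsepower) 353.8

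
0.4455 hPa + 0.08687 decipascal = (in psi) 0.006463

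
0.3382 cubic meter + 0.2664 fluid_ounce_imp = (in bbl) 2.127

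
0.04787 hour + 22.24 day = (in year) 0.06094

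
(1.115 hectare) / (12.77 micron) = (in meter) 8.731e+08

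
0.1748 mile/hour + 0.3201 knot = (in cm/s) 24.28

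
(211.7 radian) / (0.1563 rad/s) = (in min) 22.57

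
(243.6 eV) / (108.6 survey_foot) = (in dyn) 1.179e-13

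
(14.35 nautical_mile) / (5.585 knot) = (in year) 0.0002933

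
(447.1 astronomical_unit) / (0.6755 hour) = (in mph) 6.153e+10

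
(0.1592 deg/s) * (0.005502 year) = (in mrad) 4.821e+05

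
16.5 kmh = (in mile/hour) 10.25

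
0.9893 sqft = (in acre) 2.271e-05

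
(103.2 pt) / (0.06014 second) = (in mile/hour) 1.354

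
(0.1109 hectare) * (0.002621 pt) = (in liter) 1.025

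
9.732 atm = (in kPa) 986.1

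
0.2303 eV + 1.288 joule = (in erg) 1.288e+07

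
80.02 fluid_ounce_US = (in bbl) 0.01488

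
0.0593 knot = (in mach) 8.959e-05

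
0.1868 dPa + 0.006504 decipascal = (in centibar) 1.933e-05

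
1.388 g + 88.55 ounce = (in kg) 2.512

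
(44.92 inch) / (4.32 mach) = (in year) 2.46e-11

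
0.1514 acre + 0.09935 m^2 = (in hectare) 0.06128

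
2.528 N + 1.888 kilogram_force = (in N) 21.04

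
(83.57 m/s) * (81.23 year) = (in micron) 2.141e+17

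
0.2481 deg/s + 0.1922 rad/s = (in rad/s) 0.1965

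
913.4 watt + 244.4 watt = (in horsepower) 1.553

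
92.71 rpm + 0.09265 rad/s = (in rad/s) 9.801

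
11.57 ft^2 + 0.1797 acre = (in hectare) 0.07283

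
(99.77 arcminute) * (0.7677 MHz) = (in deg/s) 1.277e+06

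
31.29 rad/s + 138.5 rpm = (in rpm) 437.3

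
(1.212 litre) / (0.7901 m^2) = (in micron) 1534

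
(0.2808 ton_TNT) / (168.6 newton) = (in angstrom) 6.968e+16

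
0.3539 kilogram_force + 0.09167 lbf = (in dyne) 3.878e+05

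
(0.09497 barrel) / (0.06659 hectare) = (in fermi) 2.267e+10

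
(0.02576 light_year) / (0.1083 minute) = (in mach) 1.101e+11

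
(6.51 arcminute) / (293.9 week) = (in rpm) 1.017e-10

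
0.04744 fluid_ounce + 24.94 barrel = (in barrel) 24.94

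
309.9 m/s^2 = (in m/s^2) 309.9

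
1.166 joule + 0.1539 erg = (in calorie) 0.2787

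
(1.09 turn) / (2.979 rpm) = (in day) 0.0002541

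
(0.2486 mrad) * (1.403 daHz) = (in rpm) 0.03331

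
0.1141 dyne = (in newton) 1.141e-06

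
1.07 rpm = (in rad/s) 0.1121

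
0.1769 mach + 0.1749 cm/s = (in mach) 0.1769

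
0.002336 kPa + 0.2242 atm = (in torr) 170.4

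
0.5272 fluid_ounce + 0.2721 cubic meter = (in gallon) 71.89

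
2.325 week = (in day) 16.27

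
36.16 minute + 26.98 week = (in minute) 2.72e+05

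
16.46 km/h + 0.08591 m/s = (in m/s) 4.658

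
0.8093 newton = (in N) 0.8093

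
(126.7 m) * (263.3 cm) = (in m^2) 333.6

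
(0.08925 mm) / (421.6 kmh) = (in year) 2.417e-14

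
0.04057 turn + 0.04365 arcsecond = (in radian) 0.2549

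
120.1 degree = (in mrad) 2096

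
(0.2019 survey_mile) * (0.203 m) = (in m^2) 65.96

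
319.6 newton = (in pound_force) 71.85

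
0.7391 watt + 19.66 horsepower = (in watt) 1.466e+04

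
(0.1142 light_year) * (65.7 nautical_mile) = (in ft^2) 1.415e+21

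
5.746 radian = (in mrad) 5746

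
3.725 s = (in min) 0.06208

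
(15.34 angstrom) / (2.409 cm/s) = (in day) 7.37e-13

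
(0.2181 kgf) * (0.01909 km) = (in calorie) 9.759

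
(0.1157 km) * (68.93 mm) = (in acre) 0.001971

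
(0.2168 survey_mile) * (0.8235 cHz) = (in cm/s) 287.3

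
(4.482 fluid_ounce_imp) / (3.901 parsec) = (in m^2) 1.058e-21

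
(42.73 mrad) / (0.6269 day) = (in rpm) 7.533e-06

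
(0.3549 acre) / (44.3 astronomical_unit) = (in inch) 8.532e-09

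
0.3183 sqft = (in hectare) 2.957e-06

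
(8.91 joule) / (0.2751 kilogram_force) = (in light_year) 3.491e-16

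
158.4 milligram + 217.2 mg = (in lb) 0.0008281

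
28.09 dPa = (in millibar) 0.02809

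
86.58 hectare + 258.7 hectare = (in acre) 853.2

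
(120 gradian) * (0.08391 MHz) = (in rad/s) 1.582e+05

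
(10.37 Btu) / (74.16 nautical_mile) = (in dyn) 7966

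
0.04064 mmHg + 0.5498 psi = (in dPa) 3.796e+04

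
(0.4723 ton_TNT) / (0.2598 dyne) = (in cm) 7.606e+16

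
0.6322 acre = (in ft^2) 2.754e+04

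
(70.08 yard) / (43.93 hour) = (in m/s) 0.0004052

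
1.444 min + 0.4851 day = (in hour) 11.67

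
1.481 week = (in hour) 248.8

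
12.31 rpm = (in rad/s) 1.289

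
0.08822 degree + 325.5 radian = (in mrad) 3.255e+05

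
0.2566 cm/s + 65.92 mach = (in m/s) 2.245e+04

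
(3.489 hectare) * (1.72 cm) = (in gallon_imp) 1.32e+05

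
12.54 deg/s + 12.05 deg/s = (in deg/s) 24.59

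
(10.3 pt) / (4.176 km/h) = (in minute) 5.221e-05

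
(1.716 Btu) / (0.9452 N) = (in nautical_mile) 1.034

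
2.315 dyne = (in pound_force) 5.204e-06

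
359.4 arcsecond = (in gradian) 0.1109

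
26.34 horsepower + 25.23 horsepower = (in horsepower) 51.57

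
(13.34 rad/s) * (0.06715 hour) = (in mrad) 3.225e+06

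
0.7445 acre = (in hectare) 0.3013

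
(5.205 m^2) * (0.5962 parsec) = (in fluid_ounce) 3.238e+21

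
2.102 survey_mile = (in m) 3383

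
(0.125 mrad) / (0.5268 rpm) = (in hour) 6.294e-07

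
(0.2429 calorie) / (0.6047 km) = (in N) 0.001681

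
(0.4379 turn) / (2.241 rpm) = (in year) 3.718e-07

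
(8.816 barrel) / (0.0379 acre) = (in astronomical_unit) 6.109e-14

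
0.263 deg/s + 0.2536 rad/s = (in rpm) 2.466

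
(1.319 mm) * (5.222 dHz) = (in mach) 2.023e-06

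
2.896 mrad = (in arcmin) 9.956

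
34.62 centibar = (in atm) 0.3417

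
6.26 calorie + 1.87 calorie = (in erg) 3.402e+08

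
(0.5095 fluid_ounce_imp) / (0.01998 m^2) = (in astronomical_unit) 4.843e-15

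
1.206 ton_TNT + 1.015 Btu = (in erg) 5.046e+16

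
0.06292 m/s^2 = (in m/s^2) 0.06292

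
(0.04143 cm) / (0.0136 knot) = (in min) 0.0009869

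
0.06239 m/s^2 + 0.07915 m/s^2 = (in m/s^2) 0.1415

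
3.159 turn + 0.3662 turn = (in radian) 22.15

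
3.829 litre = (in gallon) 1.012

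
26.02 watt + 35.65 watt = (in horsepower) 0.0827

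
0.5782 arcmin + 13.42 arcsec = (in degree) 0.01336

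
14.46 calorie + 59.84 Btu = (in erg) 6.32e+11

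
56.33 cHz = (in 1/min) 33.8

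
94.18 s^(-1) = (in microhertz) 9.418e+07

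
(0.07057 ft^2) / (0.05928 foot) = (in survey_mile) 0.0002255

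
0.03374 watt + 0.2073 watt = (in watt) 0.241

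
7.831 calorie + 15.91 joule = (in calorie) 11.63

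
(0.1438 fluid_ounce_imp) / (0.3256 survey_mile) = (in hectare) 7.797e-13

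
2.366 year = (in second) 7.461e+07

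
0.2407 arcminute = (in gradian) 0.004457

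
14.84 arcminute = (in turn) 0.000687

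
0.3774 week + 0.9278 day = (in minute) 5140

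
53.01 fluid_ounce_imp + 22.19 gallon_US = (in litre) 85.5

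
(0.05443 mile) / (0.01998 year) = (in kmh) 0.0005005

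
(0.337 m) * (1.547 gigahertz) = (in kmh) 1.877e+09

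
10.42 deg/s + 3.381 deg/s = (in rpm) 2.3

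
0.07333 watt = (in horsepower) 9.834e-05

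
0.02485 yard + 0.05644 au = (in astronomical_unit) 0.05644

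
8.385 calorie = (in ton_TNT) 8.385e-09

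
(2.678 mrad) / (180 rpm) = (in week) 2.349e-10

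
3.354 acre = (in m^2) 1.357e+04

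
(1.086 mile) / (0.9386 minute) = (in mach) 0.09114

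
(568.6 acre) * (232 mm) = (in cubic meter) 5.338e+05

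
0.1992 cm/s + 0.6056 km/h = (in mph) 0.3808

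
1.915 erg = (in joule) 1.915e-07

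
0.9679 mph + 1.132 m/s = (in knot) 3.042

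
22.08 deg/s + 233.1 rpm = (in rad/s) 24.8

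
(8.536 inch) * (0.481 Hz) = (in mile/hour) 0.2333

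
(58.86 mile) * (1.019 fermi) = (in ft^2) 1.039e-09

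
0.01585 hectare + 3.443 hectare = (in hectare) 3.459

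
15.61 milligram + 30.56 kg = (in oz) 1078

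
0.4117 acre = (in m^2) 1666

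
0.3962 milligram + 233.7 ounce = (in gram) 6625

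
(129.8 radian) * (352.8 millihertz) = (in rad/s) 45.79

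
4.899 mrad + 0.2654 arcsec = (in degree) 0.2808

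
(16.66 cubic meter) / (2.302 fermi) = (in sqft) 7.79e+16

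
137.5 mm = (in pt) 389.8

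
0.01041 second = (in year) 3.301e-10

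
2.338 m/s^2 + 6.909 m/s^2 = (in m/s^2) 9.247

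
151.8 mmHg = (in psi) 2.935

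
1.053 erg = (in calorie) 2.517e-08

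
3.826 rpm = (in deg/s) 22.96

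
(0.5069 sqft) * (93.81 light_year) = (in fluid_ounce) 1.413e+21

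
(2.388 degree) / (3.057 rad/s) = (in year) 4.323e-10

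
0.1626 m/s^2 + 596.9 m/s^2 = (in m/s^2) 597.1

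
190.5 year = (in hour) 1.669e+06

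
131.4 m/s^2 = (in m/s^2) 131.4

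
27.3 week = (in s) 1.651e+07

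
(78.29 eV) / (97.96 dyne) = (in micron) 1.28e-08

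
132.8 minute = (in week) 0.01317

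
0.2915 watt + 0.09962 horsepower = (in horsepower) 0.1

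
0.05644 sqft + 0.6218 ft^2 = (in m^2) 0.06301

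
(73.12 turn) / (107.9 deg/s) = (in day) 0.002824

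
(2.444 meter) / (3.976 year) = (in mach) 5.724e-11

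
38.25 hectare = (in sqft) 4.117e+06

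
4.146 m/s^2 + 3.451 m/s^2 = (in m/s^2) 7.597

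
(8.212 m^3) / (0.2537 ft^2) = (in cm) 3.484e+04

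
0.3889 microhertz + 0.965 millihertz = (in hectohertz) 9.654e-06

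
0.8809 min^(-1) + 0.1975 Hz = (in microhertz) 2.122e+05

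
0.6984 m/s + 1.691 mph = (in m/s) 1.454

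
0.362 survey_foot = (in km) 0.0001103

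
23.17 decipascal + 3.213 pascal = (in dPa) 55.3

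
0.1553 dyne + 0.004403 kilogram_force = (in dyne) 4318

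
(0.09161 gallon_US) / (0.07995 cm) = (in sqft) 4.669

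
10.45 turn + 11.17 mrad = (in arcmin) 2.258e+05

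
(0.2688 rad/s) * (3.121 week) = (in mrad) 5.074e+08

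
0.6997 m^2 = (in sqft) 7.532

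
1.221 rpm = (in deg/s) 7.326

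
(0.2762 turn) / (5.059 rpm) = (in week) 5.416e-06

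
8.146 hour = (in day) 0.3394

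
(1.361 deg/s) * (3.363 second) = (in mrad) 79.88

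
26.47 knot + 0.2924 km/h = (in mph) 30.64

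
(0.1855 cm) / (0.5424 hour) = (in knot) 1.847e-06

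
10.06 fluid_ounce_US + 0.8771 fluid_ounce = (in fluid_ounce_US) 10.94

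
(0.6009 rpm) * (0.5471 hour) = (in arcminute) 4.261e+05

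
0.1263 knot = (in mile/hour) 0.1453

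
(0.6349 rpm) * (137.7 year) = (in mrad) 2.887e+11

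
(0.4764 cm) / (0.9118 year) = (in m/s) 1.657e-10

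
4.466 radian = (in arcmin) 1.535e+04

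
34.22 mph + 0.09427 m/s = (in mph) 34.43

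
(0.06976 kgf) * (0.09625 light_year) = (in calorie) 1.489e+14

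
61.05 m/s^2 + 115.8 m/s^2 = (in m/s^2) 176.8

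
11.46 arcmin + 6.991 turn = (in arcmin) 1.51e+05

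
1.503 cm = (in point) 42.6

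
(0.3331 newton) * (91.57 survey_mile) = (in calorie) 1.173e+04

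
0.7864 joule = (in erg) 7.864e+06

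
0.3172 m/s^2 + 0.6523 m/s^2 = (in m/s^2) 0.9695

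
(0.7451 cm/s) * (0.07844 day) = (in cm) 5050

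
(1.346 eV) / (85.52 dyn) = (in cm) 2.522e-14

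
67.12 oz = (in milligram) 1.903e+06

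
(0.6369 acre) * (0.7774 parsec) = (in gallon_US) 1.633e+22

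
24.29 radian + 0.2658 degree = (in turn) 3.867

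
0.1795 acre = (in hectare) 0.07264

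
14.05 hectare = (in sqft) 1.512e+06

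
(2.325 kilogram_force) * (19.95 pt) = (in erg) 1.605e+06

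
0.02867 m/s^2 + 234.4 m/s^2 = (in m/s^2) 234.4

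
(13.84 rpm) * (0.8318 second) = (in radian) 1.206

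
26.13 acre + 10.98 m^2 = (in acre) 26.13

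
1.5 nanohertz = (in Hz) 1.5e-09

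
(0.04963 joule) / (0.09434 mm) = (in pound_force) 118.3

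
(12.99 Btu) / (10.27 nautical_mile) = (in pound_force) 0.162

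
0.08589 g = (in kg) 8.589e-05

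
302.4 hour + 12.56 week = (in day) 100.5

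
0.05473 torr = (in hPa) 0.07297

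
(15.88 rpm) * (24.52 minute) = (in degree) 1.402e+05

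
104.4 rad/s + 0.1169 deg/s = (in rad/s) 104.4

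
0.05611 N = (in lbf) 0.01261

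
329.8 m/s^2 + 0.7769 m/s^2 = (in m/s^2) 330.6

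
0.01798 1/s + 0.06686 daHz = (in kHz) 0.0006866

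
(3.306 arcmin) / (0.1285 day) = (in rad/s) 8.662e-08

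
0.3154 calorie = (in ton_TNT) 3.154e-10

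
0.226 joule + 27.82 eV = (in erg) 2.26e+06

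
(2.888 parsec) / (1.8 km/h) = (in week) 2.947e+11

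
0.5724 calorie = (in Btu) 0.00227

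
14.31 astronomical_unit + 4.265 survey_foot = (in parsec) 6.938e-05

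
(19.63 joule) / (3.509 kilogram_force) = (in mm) 570.4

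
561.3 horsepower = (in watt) 4.186e+05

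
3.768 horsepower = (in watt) 2810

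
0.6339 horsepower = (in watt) 472.7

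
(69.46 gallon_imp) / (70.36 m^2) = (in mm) 4.488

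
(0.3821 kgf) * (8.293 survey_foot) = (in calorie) 2.264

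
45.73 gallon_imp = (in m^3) 0.2079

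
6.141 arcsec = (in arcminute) 0.1024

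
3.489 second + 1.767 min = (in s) 109.5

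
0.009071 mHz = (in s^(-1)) 9.071e-06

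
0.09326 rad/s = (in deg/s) 5.343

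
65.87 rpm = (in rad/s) 6.898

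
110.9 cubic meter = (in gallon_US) 2.93e+04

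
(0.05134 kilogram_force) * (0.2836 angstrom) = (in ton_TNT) 3.413e-21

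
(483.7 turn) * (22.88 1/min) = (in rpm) 1.107e+04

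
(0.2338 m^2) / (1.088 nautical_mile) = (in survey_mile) 7.21e-08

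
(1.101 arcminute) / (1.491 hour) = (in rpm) 5.698e-07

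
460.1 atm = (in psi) 6762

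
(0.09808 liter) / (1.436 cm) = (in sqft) 0.07352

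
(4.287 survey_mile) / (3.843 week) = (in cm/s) 0.2968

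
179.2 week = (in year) 3.437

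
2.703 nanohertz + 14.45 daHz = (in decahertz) 14.45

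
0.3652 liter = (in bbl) 0.002297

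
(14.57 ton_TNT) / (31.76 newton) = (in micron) 1.919e+15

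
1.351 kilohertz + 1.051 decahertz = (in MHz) 0.001362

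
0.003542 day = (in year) 9.704e-06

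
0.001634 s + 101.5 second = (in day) 0.001175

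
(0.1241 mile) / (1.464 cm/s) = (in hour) 3.789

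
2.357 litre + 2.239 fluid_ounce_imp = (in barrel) 0.01523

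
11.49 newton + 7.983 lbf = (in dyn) 4.7e+06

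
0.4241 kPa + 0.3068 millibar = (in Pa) 454.8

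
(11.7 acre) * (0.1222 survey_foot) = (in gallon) 4.659e+05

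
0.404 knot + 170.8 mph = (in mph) 171.3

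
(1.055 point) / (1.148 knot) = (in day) 7.294e-09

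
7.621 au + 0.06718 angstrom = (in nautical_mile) 6.156e+08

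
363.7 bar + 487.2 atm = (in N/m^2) 8.574e+07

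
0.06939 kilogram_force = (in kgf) 0.06939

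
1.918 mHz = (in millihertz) 1.918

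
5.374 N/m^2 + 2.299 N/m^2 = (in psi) 0.001113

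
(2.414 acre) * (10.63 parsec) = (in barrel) 2.015e+22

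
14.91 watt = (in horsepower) 0.01999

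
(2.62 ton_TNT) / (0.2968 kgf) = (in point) 1.068e+13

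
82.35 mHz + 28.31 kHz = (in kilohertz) 28.31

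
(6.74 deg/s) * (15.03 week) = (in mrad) 1.069e+09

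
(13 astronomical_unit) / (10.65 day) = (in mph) 4.728e+06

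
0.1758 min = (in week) 1.744e-05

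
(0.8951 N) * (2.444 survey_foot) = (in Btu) 0.000632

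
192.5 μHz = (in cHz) 0.01925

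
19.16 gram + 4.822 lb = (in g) 2206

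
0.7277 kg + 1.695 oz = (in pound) 1.71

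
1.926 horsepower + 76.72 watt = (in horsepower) 2.029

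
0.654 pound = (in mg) 2.966e+05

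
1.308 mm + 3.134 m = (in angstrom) 3.135e+10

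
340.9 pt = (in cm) 12.03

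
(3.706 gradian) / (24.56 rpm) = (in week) 3.742e-08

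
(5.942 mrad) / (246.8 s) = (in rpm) 0.0002299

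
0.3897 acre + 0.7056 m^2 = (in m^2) 1578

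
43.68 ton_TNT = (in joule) 1.828e+11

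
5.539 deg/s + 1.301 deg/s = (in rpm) 1.14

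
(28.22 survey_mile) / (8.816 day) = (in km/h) 0.2146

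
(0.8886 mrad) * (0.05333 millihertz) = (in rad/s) 4.739e-08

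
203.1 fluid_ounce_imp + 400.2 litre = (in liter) 406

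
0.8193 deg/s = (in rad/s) 0.0143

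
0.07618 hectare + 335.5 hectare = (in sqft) 3.612e+07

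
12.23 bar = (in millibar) 1.223e+04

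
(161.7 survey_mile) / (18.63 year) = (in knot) 0.000861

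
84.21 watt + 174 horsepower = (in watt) 1.298e+05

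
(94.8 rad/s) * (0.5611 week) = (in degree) 1.843e+09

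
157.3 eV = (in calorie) 6.023e-18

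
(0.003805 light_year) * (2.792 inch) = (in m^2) 2.553e+12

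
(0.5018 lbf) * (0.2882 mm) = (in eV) 4.015e+15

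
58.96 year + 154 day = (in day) 2.167e+04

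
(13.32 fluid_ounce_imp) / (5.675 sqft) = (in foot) 0.002355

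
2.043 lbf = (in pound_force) 2.043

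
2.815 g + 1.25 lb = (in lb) 1.256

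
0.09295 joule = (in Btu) 8.81e-05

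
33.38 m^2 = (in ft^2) 359.3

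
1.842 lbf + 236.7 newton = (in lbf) 55.05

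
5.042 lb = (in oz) 80.67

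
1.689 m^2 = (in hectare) 0.0001689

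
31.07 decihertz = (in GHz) 3.107e-09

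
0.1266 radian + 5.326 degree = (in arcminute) 754.8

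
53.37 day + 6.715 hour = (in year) 0.147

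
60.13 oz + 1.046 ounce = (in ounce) 61.18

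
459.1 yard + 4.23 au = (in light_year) 6.689e-05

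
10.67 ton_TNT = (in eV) 2.786e+29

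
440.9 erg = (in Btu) 4.179e-08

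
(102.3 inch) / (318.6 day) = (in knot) 1.835e-07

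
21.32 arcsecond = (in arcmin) 0.3553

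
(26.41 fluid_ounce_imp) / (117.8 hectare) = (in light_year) 6.733e-26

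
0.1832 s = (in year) 5.809e-09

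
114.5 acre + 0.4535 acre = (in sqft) 5.007e+06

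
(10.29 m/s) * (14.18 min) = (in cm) 8.755e+05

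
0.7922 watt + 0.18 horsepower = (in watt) 135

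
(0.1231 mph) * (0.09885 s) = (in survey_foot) 0.01785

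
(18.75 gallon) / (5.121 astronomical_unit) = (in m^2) 9.265e-14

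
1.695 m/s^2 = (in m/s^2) 1.695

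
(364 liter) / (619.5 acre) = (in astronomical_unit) 9.705e-19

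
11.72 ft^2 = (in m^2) 1.089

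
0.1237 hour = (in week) 0.0007363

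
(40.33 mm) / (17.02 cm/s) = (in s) 0.237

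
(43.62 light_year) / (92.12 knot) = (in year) 2.761e+08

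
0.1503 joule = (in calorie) 0.03592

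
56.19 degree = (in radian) 0.9807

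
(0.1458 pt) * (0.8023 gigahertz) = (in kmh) 1.486e+05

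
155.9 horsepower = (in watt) 1.163e+05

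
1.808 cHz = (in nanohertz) 1.808e+07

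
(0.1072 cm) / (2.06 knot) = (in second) 0.001012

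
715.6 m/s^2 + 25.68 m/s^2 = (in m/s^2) 741.3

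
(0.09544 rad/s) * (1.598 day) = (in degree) 7.55e+05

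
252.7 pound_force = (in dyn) 1.124e+08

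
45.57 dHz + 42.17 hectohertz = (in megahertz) 0.004222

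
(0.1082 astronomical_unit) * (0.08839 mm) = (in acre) 353.5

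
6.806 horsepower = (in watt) 5075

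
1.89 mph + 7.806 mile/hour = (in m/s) 4.334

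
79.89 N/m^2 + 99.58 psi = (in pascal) 6.867e+05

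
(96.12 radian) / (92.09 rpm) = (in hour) 0.002769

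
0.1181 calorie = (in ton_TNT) 1.181e-10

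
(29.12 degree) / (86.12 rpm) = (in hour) 1.565e-05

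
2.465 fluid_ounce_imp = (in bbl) 0.0004405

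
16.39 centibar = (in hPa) 163.9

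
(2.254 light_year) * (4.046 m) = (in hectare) 8.628e+12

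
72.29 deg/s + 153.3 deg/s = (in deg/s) 225.6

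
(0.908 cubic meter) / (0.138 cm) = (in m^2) 658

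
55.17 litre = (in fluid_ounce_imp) 1942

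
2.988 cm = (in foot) 0.09803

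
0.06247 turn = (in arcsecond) 8.096e+04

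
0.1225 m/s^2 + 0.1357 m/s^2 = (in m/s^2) 0.2582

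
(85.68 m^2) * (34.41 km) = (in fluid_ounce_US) 9.969e+10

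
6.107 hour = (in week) 0.03635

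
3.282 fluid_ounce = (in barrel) 0.0006105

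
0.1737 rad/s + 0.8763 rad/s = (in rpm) 10.03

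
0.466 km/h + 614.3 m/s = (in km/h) 2212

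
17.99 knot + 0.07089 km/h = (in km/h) 33.39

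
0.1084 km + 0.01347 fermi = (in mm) 1.084e+05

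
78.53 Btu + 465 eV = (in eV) 5.171e+23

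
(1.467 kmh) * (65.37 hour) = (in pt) 2.718e+08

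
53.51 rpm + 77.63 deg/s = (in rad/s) 6.958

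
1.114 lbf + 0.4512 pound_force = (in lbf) 1.565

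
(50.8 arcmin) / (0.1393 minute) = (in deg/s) 0.1013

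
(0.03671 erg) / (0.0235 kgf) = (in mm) 1.593e-05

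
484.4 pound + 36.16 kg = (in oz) 9026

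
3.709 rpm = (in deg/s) 22.25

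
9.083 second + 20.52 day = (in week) 2.931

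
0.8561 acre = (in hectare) 0.3465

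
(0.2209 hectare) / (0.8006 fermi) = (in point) 7.821e+21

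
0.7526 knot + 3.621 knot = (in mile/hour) 5.033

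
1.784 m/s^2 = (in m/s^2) 1.784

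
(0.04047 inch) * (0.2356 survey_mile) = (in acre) 9.631e-05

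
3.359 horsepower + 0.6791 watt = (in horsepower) 3.36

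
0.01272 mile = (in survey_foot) 67.16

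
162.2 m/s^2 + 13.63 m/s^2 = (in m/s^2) 175.8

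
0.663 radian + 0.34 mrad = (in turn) 0.1056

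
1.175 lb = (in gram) 533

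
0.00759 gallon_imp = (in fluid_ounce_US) 1.167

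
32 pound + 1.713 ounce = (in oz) 513.7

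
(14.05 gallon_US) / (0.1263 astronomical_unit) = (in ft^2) 3.03e-11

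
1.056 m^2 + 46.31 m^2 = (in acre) 0.0117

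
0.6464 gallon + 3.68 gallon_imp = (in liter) 19.18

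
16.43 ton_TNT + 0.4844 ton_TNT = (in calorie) 1.691e+10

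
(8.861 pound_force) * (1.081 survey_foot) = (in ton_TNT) 3.104e-09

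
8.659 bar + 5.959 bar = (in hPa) 1.462e+04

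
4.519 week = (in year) 0.08667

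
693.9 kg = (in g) 6.939e+05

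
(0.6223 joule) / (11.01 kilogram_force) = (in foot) 0.01891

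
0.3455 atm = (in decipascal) 3.501e+05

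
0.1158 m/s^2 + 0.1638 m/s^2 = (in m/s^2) 0.2796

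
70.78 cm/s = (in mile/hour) 1.583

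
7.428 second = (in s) 7.428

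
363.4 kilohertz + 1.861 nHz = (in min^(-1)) 2.18e+07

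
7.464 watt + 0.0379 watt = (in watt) 7.502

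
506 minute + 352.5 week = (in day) 2468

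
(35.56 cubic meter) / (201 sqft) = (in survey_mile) 0.001183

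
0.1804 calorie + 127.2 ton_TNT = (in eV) 3.322e+30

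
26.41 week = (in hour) 4437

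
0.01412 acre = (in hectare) 0.005714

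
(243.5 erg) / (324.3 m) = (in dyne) 0.007508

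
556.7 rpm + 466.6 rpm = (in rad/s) 107.2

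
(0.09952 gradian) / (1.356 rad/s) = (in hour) 3.202e-07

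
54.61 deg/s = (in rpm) 9.102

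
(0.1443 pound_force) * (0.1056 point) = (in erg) 239.1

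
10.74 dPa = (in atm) 1.06e-05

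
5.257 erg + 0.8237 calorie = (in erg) 3.446e+07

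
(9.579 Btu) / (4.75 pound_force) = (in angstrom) 4.783e+12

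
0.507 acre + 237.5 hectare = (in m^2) 2.377e+06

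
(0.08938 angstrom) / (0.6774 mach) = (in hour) 1.076e-17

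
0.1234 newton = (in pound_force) 0.02774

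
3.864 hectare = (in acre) 9.548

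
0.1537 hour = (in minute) 9.222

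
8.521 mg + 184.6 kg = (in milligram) 1.846e+08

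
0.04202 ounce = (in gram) 1.191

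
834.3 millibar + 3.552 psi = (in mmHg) 809.5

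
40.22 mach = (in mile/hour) 3.063e+04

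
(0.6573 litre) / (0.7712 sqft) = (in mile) 5.701e-06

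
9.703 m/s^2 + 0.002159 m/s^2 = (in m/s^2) 9.705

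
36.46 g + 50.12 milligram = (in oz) 1.288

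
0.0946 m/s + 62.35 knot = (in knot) 62.53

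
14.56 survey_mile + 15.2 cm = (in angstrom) 2.343e+14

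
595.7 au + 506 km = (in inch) 3.508e+15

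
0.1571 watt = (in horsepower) 0.0002107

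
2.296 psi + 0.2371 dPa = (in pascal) 1.583e+04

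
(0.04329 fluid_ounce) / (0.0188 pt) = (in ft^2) 2.078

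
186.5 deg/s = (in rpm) 31.08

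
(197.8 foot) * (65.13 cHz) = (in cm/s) 3927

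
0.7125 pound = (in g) 323.2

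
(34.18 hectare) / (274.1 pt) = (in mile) 2196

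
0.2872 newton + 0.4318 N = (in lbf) 0.1616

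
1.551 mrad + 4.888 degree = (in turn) 0.01382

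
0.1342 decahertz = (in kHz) 0.001342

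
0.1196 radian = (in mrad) 119.6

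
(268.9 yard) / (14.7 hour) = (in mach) 1.365e-05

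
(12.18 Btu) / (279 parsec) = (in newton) 1.493e-15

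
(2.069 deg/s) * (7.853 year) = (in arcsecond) 1.845e+12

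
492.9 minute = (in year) 0.0009378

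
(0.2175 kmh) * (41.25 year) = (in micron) 7.859e+13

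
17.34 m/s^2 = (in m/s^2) 17.34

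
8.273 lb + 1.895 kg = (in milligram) 5.648e+06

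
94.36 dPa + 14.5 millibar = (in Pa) 1459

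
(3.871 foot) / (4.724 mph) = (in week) 9.238e-07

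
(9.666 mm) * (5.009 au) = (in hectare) 7.243e+05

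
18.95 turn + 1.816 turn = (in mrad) 1.305e+05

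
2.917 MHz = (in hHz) 2.917e+04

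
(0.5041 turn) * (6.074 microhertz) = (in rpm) 0.0001837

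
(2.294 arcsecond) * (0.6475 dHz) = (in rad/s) 7.201e-07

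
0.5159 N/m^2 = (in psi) 7.482e-05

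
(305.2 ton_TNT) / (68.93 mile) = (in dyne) 1.151e+12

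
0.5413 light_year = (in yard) 5.6e+15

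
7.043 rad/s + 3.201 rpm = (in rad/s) 7.378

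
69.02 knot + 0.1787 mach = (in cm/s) 9635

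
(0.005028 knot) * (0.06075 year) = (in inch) 1.951e+05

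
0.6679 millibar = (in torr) 0.501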